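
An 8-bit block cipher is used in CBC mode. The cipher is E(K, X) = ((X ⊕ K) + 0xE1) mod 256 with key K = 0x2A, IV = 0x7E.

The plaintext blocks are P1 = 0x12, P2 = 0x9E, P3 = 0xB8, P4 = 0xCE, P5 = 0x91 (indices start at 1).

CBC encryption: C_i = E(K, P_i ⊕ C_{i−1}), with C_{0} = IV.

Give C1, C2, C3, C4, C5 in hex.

C1: P1 ⊕ 0x7E = 0x6C; E(K, 0x6C) = 0x27.
C2: P2 ⊕ 0x27 = 0xB9; E(K, 0xB9) = 0x74.
C3: P3 ⊕ 0x74 = 0xCC; E(K, 0xCC) = 0xC7.
C4: P4 ⊕ 0xC7 = 0x09; E(K, 0x09) = 0x04.
C5: P5 ⊕ 0x04 = 0x95; E(K, 0x95) = 0xA0.

C1 = 0x27, C2 = 0x74, C3 = 0xC7, C4 = 0x04, C5 = 0xA0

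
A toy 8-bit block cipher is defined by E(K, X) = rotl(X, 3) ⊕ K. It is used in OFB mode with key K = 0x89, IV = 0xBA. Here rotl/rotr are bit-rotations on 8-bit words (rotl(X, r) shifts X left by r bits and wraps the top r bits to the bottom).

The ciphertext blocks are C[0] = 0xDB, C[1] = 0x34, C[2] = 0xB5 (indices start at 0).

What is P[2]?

OFB decryption: S_i = E(K, S_{i−1}) with S_{−1} = IV; P_i = C_i ⊕ S_i.
P[0]: S = E(K, 0xBA) = 0x5C; 0xDB ⊕ 0x5C = 0x87.
P[1]: S = E(K, 0x5C) = 0x6B; 0x34 ⊕ 0x6B = 0x5F.
P[2]: S = E(K, 0x6B) = 0xD2; 0xB5 ⊕ 0xD2 = 0x67.

P[2] = 0x67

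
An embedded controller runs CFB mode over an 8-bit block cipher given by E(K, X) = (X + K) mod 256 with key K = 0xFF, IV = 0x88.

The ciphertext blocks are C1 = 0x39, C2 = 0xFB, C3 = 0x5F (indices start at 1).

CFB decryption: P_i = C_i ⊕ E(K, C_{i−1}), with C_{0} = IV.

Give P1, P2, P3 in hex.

P1: E(K, 0x88) = 0x87; 0x39 ⊕ 0x87 = 0xBE.
P2: E(K, 0x39) = 0x38; 0xFB ⊕ 0x38 = 0xC3.
P3: E(K, 0xFB) = 0xFA; 0x5F ⊕ 0xFA = 0xA5.

P1 = 0xBE, P2 = 0xC3, P3 = 0xA5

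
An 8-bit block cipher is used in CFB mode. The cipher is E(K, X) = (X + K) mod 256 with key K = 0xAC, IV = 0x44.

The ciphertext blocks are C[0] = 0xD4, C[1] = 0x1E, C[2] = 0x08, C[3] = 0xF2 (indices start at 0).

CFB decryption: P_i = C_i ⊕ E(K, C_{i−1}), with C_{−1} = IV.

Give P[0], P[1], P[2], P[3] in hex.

P[0] = 0x24, P[1] = 0x9E, P[2] = 0xC2, P[3] = 0x46

P[0]: E(K, 0x44) = 0xF0; 0xD4 ⊕ 0xF0 = 0x24.
P[1]: E(K, 0xD4) = 0x80; 0x1E ⊕ 0x80 = 0x9E.
P[2]: E(K, 0x1E) = 0xCA; 0x08 ⊕ 0xCA = 0xC2.
P[3]: E(K, 0x08) = 0xB4; 0xF2 ⊕ 0xB4 = 0x46.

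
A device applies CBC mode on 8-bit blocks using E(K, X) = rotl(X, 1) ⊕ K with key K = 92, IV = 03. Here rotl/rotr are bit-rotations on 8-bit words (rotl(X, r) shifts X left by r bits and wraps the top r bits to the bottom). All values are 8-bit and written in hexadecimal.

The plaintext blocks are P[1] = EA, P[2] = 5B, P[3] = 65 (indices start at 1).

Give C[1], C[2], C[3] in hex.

CBC encryption: C_i = E(K, P_i ⊕ C_{i−1}), with C_{0} = IV.
C[1]: P[1] ⊕ 03 = E9; E(K, E9) = 41.
C[2]: P[2] ⊕ 41 = 1A; E(K, 1A) = A6.
C[3]: P[3] ⊕ A6 = C3; E(K, C3) = 15.

C[1] = 41, C[2] = A6, C[3] = 15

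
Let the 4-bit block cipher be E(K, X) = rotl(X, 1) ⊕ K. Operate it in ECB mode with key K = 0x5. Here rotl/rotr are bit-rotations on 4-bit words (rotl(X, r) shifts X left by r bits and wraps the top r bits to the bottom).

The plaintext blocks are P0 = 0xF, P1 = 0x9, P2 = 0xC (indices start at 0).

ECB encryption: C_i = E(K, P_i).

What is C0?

C0 = 0xA

C0: E(K, 0xF) = 0xA.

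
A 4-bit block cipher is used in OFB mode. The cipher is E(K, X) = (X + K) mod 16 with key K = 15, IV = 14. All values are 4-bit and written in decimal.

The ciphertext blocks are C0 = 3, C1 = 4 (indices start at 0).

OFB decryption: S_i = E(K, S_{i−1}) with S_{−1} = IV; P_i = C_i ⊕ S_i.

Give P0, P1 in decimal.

P0: S = E(K, 14) = 13; 3 ⊕ 13 = 14.
P1: S = E(K, 13) = 12; 4 ⊕ 12 = 8.

P0 = 14, P1 = 8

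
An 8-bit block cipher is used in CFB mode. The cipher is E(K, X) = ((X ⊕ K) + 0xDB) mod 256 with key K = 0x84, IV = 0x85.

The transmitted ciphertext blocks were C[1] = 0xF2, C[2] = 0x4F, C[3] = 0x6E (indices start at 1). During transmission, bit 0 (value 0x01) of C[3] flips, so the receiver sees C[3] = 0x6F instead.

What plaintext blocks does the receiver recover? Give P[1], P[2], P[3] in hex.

CFB decryption: P_i = C_i ⊕ E(K, C_{i−1}), with C_{0} = IV.
Only C[3] changed, to 0x6F. In CFB, a change in C_i flips the same bit in P_i and garbles P_{i+1}. Decrypting the received ciphertext:
P[1]: E(K, 0x85) = 0xDC; 0xF2 ⊕ 0xDC = 0x2E.
P[2]: E(K, 0xF2) = 0x51; 0x4F ⊕ 0x51 = 0x1E.
P[3]: E(K, 0x4F) = 0xA6; 0x6F ⊕ 0xA6 = 0xC9.
Blocks that differ from the original plaintext: P[3].

P[1] = 0x2E, P[2] = 0x1E, P[3] = 0xC9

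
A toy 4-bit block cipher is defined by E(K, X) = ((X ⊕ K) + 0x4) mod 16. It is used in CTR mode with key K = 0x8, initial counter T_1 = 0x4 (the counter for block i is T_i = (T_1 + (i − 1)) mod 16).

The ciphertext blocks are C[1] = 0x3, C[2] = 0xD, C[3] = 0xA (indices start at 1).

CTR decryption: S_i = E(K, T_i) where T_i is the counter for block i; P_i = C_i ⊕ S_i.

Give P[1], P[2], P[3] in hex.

P[1]: T = 0x4, S = E(K, T) = 0x0; 0x3 ⊕ 0x0 = 0x3.
P[2]: T = 0x5, S = E(K, T) = 0x1; 0xD ⊕ 0x1 = 0xC.
P[3]: T = 0x6, S = E(K, T) = 0x2; 0xA ⊕ 0x2 = 0x8.

P[1] = 0x3, P[2] = 0xC, P[3] = 0x8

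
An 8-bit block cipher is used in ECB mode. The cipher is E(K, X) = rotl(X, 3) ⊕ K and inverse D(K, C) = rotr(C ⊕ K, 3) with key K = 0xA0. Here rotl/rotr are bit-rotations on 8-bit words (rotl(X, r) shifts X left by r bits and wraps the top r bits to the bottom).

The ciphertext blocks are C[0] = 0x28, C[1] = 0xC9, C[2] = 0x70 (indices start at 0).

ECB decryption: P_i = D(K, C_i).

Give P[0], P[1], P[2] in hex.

P[0] = 0x11, P[1] = 0x2D, P[2] = 0x1A

P[0]: D(K, 0x28) = 0x11.
P[1]: D(K, 0xC9) = 0x2D.
P[2]: D(K, 0x70) = 0x1A.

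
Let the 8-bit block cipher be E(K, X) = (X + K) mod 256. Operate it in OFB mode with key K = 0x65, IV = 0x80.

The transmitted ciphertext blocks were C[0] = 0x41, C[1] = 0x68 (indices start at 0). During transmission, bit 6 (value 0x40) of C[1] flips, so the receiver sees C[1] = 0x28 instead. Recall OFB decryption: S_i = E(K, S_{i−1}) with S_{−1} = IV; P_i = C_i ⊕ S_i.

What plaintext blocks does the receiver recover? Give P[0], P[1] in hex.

P[0] = 0xA4, P[1] = 0x62

Only C[1] changed, to 0x28. In OFB, a change in C_i flips the same bit in P_i only; the keystream is unaffected. Decrypting the received ciphertext:
P[0]: S = E(K, 0x80) = 0xE5; 0x41 ⊕ 0xE5 = 0xA4.
P[1]: S = E(K, 0xE5) = 0x4A; 0x28 ⊕ 0x4A = 0x62.
Blocks that differ from the original plaintext: P[1].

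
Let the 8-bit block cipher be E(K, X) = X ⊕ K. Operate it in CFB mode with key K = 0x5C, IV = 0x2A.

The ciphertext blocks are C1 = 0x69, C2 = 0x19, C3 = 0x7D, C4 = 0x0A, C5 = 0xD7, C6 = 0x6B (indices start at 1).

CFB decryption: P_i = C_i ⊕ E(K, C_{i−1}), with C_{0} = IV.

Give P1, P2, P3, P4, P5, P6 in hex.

P1: E(K, 0x2A) = 0x76; 0x69 ⊕ 0x76 = 0x1F.
P2: E(K, 0x69) = 0x35; 0x19 ⊕ 0x35 = 0x2C.
P3: E(K, 0x19) = 0x45; 0x7D ⊕ 0x45 = 0x38.
P4: E(K, 0x7D) = 0x21; 0x0A ⊕ 0x21 = 0x2B.
P5: E(K, 0x0A) = 0x56; 0xD7 ⊕ 0x56 = 0x81.
P6: E(K, 0xD7) = 0x8B; 0x6B ⊕ 0x8B = 0xE0.

P1 = 0x1F, P2 = 0x2C, P3 = 0x38, P4 = 0x2B, P5 = 0x81, P6 = 0xE0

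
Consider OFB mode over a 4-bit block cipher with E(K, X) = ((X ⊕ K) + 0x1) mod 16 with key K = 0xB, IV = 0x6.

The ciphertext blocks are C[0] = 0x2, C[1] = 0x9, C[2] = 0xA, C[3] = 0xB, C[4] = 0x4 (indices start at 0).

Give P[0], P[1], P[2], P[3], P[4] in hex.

OFB decryption: S_i = E(K, S_{i−1}) with S_{−1} = IV; P_i = C_i ⊕ S_i.
P[0]: S = E(K, 0x6) = 0xE; 0x2 ⊕ 0xE = 0xC.
P[1]: S = E(K, 0xE) = 0x6; 0x9 ⊕ 0x6 = 0xF.
P[2]: S = E(K, 0x6) = 0xE; 0xA ⊕ 0xE = 0x4.
P[3]: S = E(K, 0xE) = 0x6; 0xB ⊕ 0x6 = 0xD.
P[4]: S = E(K, 0x6) = 0xE; 0x4 ⊕ 0xE = 0xA.

P[0] = 0xC, P[1] = 0xF, P[2] = 0x4, P[3] = 0xD, P[4] = 0xA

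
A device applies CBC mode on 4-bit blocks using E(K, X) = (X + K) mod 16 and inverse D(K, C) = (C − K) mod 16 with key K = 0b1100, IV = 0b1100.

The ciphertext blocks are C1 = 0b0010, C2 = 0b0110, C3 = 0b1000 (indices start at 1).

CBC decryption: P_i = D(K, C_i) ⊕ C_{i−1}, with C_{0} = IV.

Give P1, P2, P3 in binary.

P1: D(K, 0b0010) = 0b0110; 0b0110 ⊕ 0b1100 = 0b1010.
P2: D(K, 0b0110) = 0b1010; 0b1010 ⊕ 0b0010 = 0b1000.
P3: D(K, 0b1000) = 0b1100; 0b1100 ⊕ 0b0110 = 0b1010.

P1 = 0b1010, P2 = 0b1000, P3 = 0b1010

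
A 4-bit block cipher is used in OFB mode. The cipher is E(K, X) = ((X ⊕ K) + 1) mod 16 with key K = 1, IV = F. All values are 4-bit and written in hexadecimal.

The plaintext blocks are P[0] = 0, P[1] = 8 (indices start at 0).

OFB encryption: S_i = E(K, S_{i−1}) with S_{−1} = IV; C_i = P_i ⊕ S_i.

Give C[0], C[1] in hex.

C[0] = F, C[1] = 7

C[0]: S = E(K, F) = F; 0 ⊕ F = F.
C[1]: S = E(K, F) = F; 8 ⊕ F = 7.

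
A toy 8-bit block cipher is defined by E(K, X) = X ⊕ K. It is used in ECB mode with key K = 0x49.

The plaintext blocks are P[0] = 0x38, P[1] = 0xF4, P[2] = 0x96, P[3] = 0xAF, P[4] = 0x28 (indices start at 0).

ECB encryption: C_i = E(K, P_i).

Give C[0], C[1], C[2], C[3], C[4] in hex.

C[0] = 0x71, C[1] = 0xBD, C[2] = 0xDF, C[3] = 0xE6, C[4] = 0x61

C[0]: E(K, 0x38) = 0x71.
C[1]: E(K, 0xF4) = 0xBD.
C[2]: E(K, 0x96) = 0xDF.
C[3]: E(K, 0xAF) = 0xE6.
C[4]: E(K, 0x28) = 0x61.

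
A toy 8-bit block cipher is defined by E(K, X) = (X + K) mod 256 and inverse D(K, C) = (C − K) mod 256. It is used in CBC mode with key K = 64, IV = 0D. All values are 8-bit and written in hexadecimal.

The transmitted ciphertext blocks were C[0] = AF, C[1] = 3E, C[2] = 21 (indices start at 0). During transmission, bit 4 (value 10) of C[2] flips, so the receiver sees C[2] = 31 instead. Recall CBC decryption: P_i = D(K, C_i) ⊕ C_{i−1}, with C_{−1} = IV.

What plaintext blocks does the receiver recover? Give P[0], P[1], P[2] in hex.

Only C[2] changed, to 31. In CBC, a change in C_i garbles P_i and flips the same bit in P_{i+1}. Decrypting the received ciphertext:
P[0]: D(K, AF) = 4B; 4B ⊕ 0D = 46.
P[1]: D(K, 3E) = DA; DA ⊕ AF = 75.
P[2]: D(K, 31) = CD; CD ⊕ 3E = F3.
Blocks that differ from the original plaintext: P[2].

P[0] = 46, P[1] = 75, P[2] = F3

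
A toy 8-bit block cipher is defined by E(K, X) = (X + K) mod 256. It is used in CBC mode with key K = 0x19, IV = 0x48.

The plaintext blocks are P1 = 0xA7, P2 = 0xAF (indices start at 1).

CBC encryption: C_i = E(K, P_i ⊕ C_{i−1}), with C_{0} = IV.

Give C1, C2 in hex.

C1: P1 ⊕ 0x48 = 0xEF; E(K, 0xEF) = 0x08.
C2: P2 ⊕ 0x08 = 0xA7; E(K, 0xA7) = 0xC0.

C1 = 0x08, C2 = 0xC0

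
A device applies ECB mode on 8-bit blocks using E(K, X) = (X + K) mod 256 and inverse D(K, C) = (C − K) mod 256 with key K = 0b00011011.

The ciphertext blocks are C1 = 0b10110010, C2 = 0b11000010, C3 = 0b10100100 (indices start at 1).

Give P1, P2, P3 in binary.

P1 = 0b10010111, P2 = 0b10100111, P3 = 0b10001001

ECB decryption: P_i = D(K, C_i).
P1: D(K, 0b10110010) = 0b10010111.
P2: D(K, 0b11000010) = 0b10100111.
P3: D(K, 0b10100100) = 0b10001001.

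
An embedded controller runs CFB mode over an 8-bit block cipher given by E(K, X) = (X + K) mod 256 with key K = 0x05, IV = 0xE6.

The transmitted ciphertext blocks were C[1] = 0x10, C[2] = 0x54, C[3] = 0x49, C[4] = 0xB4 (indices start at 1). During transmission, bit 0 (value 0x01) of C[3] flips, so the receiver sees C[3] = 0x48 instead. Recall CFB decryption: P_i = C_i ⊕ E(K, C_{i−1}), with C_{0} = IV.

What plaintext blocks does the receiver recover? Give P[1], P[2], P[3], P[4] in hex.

P[1] = 0xFB, P[2] = 0x41, P[3] = 0x11, P[4] = 0xF9

Only C[3] changed, to 0x48. In CFB, a change in C_i flips the same bit in P_i and garbles P_{i+1}. Decrypting the received ciphertext:
P[1]: E(K, 0xE6) = 0xEB; 0x10 ⊕ 0xEB = 0xFB.
P[2]: E(K, 0x10) = 0x15; 0x54 ⊕ 0x15 = 0x41.
P[3]: E(K, 0x54) = 0x59; 0x48 ⊕ 0x59 = 0x11.
P[4]: E(K, 0x48) = 0x4D; 0xB4 ⊕ 0x4D = 0xF9.
Blocks that differ from the original plaintext: P[3], P[4].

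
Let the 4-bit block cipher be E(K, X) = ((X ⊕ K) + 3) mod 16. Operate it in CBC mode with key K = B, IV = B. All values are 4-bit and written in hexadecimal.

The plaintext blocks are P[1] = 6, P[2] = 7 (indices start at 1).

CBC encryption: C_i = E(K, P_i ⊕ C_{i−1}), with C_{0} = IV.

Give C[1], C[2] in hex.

C[1]: P[1] ⊕ B = D; E(K, D) = 9.
C[2]: P[2] ⊕ 9 = E; E(K, E) = 8.

C[1] = 9, C[2] = 8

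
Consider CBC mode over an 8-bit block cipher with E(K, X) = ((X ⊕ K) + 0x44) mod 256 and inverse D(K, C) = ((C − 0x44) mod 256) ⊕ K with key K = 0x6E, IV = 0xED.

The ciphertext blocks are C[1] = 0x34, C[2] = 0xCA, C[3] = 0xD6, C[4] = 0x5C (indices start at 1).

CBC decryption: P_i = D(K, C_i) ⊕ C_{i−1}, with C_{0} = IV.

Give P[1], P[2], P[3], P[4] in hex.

P[1]: D(K, 0x34) = 0x9E; 0x9E ⊕ 0xED = 0x73.
P[2]: D(K, 0xCA) = 0xE8; 0xE8 ⊕ 0x34 = 0xDC.
P[3]: D(K, 0xD6) = 0xFC; 0xFC ⊕ 0xCA = 0x36.
P[4]: D(K, 0x5C) = 0x76; 0x76 ⊕ 0xD6 = 0xA0.

P[1] = 0x73, P[2] = 0xDC, P[3] = 0x36, P[4] = 0xA0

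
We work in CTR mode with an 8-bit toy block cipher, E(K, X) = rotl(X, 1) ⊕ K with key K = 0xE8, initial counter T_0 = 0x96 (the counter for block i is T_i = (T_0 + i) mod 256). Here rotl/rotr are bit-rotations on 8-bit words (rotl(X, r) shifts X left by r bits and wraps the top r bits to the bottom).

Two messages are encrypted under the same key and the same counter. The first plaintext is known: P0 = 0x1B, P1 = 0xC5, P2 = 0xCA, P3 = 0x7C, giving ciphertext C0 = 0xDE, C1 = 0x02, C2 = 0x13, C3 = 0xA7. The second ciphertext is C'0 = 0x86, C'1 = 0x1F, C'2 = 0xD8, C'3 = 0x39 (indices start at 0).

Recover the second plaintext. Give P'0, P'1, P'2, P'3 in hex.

P'0 = 0x43, P'1 = 0xD8, P'2 = 0x01, P'3 = 0xE2

In CTR with a reused counter, both messages share the same keystream S_i, so C_i ⊕ C'_i = P_i ⊕ P'_i and thus P'_i = P_i ⊕ C_i ⊕ C'_i.
P'0: 0x1B ⊕ 0xDE ⊕ 0x86 = 0x43.
P'1: 0xC5 ⊕ 0x02 ⊕ 0x1F = 0xD8.
P'2: 0xCA ⊕ 0x13 ⊕ 0xD8 = 0x01.
P'3: 0x7C ⊕ 0xA7 ⊕ 0x39 = 0xE2.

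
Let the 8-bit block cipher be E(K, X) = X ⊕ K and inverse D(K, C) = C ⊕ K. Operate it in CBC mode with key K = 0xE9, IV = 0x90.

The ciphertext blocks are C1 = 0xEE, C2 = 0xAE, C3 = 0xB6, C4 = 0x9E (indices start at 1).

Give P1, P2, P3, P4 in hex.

CBC decryption: P_i = D(K, C_i) ⊕ C_{i−1}, with C_{0} = IV.
P1: D(K, 0xEE) = 0x07; 0x07 ⊕ 0x90 = 0x97.
P2: D(K, 0xAE) = 0x47; 0x47 ⊕ 0xEE = 0xA9.
P3: D(K, 0xB6) = 0x5F; 0x5F ⊕ 0xAE = 0xF1.
P4: D(K, 0x9E) = 0x77; 0x77 ⊕ 0xB6 = 0xC1.

P1 = 0x97, P2 = 0xA9, P3 = 0xF1, P4 = 0xC1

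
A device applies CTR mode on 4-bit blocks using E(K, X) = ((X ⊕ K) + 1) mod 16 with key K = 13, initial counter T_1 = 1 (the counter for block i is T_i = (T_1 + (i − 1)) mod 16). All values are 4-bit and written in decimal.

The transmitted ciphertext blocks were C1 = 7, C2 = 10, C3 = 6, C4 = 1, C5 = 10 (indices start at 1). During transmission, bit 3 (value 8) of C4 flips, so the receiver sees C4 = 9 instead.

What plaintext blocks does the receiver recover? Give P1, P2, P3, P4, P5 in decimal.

CTR decryption: S_i = E(K, T_i) where T_i is the counter for block i; P_i = C_i ⊕ S_i.
Only C4 changed, to 9. In CTR, a change in C_i flips the same bit in P_i only; the keystream is unaffected. Decrypting the received ciphertext:
P1: T = 1, S = E(K, T) = 13; 7 ⊕ 13 = 10.
P2: T = 2, S = E(K, T) = 0; 10 ⊕ 0 = 10.
P3: T = 3, S = E(K, T) = 15; 6 ⊕ 15 = 9.
P4: T = 4, S = E(K, T) = 10; 9 ⊕ 10 = 3.
P5: T = 5, S = E(K, T) = 9; 10 ⊕ 9 = 3.
Blocks that differ from the original plaintext: P4.

P1 = 10, P2 = 10, P3 = 9, P4 = 3, P5 = 3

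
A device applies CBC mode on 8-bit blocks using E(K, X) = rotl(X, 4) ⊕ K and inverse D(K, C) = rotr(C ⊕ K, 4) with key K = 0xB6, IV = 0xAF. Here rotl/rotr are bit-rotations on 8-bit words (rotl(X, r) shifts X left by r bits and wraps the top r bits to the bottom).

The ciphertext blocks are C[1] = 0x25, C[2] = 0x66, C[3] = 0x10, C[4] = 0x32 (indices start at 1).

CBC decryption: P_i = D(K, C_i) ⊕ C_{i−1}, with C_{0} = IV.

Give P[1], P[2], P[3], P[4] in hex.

P[1]: D(K, 0x25) = 0x39; 0x39 ⊕ 0xAF = 0x96.
P[2]: D(K, 0x66) = 0x0D; 0x0D ⊕ 0x25 = 0x28.
P[3]: D(K, 0x10) = 0x6A; 0x6A ⊕ 0x66 = 0x0C.
P[4]: D(K, 0x32) = 0x48; 0x48 ⊕ 0x10 = 0x58.

P[1] = 0x96, P[2] = 0x28, P[3] = 0x0C, P[4] = 0x58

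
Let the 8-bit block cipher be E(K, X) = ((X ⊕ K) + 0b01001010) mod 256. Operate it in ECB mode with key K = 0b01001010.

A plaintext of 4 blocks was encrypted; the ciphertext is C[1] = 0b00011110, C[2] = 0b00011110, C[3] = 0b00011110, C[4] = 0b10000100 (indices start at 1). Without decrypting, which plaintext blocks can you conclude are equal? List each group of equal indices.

ECB encrypts each block independently with the same key, so equal ciphertext blocks imply equal plaintext blocks.
C[1] = C[2] = C[3] = 0b00011110, so P[1] = P[2] = P[3].

P[1] = P[2] = P[3]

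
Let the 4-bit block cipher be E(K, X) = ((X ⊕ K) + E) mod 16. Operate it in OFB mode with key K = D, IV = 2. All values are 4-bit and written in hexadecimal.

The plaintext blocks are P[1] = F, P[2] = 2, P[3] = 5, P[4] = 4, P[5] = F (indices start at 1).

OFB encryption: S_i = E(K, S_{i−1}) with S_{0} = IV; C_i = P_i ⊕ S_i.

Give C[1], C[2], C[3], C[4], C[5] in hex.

C[1] = 2, C[2] = C, C[3] = 4, C[4] = E, C[5] = A

C[1]: S = E(K, 2) = D; F ⊕ D = 2.
C[2]: S = E(K, D) = E; 2 ⊕ E = C.
C[3]: S = E(K, E) = 1; 5 ⊕ 1 = 4.
C[4]: S = E(K, 1) = A; 4 ⊕ A = E.
C[5]: S = E(K, A) = 5; F ⊕ 5 = A.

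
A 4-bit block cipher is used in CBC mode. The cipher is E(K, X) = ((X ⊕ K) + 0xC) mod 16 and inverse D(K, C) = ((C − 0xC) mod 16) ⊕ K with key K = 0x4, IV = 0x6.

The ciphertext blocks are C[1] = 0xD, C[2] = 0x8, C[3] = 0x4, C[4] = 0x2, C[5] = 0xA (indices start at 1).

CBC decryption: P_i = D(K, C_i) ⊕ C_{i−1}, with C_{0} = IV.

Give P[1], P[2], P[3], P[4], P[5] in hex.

P[1] = 0x3, P[2] = 0x5, P[3] = 0x4, P[4] = 0x6, P[5] = 0x8

P[1]: D(K, 0xD) = 0x5; 0x5 ⊕ 0x6 = 0x3.
P[2]: D(K, 0x8) = 0x8; 0x8 ⊕ 0xD = 0x5.
P[3]: D(K, 0x4) = 0xC; 0xC ⊕ 0x8 = 0x4.
P[4]: D(K, 0x2) = 0x2; 0x2 ⊕ 0x4 = 0x6.
P[5]: D(K, 0xA) = 0xA; 0xA ⊕ 0x2 = 0x8.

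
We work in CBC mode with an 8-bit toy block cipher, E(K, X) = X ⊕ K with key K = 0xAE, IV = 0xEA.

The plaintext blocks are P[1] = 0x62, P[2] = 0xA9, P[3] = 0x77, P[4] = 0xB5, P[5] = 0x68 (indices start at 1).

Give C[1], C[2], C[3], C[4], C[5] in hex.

CBC encryption: C_i = E(K, P_i ⊕ C_{i−1}), with C_{0} = IV.
C[1]: P[1] ⊕ 0xEA = 0x88; E(K, 0x88) = 0x26.
C[2]: P[2] ⊕ 0x26 = 0x8F; E(K, 0x8F) = 0x21.
C[3]: P[3] ⊕ 0x21 = 0x56; E(K, 0x56) = 0xF8.
C[4]: P[4] ⊕ 0xF8 = 0x4D; E(K, 0x4D) = 0xE3.
C[5]: P[5] ⊕ 0xE3 = 0x8B; E(K, 0x8B) = 0x25.

C[1] = 0x26, C[2] = 0x21, C[3] = 0xF8, C[4] = 0xE3, C[5] = 0x25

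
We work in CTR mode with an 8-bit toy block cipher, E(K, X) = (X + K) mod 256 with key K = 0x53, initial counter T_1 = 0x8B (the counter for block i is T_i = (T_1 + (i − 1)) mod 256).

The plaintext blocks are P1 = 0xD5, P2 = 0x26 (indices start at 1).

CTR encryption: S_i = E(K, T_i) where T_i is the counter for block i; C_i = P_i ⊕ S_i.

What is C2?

C1: T = 0x8B, S = E(K, T) = 0xDE; 0xD5 ⊕ 0xDE = 0x0B.
C2: T = 0x8C, S = E(K, T) = 0xDF; 0x26 ⊕ 0xDF = 0xF9.

C2 = 0xF9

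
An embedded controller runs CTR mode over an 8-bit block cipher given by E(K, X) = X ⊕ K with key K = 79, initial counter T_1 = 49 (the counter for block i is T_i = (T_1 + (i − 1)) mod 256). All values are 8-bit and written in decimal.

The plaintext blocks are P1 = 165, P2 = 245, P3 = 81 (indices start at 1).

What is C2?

C2 = 136

CTR encryption: S_i = E(K, T_i) where T_i is the counter for block i; C_i = P_i ⊕ S_i.
C1: T = 49, S = E(K, T) = 126; 165 ⊕ 126 = 219.
C2: T = 50, S = E(K, T) = 125; 245 ⊕ 125 = 136.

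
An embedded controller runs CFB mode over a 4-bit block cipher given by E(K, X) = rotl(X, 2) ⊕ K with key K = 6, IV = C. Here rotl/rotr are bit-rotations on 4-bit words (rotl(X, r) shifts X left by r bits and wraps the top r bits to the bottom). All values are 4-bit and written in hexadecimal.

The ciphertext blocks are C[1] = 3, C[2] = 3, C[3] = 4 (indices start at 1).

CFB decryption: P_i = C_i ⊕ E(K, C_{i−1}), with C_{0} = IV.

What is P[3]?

P[3]: E(K, 3) = A; 4 ⊕ A = E.

P[3] = E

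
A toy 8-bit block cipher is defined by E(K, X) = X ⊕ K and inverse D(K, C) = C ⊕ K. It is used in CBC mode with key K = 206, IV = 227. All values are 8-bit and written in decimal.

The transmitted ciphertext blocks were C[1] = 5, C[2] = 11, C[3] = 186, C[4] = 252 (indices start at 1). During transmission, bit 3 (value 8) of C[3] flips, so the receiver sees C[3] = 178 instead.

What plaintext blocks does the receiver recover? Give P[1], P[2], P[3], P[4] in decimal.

P[1] = 40, P[2] = 192, P[3] = 119, P[4] = 128

CBC decryption: P_i = D(K, C_i) ⊕ C_{i−1}, with C_{0} = IV.
Only C[3] changed, to 178. In CBC, a change in C_i garbles P_i and flips the same bit in P_{i+1}. Decrypting the received ciphertext:
P[1]: D(K, 5) = 203; 203 ⊕ 227 = 40.
P[2]: D(K, 11) = 197; 197 ⊕ 5 = 192.
P[3]: D(K, 178) = 124; 124 ⊕ 11 = 119.
P[4]: D(K, 252) = 50; 50 ⊕ 178 = 128.
Blocks that differ from the original plaintext: P[3], P[4].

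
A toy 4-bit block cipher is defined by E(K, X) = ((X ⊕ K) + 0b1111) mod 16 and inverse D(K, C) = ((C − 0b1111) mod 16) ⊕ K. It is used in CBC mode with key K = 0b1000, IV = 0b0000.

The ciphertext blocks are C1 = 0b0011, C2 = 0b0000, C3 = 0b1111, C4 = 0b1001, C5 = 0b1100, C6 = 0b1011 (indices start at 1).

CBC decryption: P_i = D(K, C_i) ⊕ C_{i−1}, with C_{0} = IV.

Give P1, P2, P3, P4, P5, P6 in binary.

P1: D(K, 0b0011) = 0b1100; 0b1100 ⊕ 0b0000 = 0b1100.
P2: D(K, 0b0000) = 0b1001; 0b1001 ⊕ 0b0011 = 0b1010.
P3: D(K, 0b1111) = 0b1000; 0b1000 ⊕ 0b0000 = 0b1000.
P4: D(K, 0b1001) = 0b0010; 0b0010 ⊕ 0b1111 = 0b1101.
P5: D(K, 0b1100) = 0b0101; 0b0101 ⊕ 0b1001 = 0b1100.
P6: D(K, 0b1011) = 0b0100; 0b0100 ⊕ 0b1100 = 0b1000.

P1 = 0b1100, P2 = 0b1010, P3 = 0b1000, P4 = 0b1101, P5 = 0b1100, P6 = 0b1000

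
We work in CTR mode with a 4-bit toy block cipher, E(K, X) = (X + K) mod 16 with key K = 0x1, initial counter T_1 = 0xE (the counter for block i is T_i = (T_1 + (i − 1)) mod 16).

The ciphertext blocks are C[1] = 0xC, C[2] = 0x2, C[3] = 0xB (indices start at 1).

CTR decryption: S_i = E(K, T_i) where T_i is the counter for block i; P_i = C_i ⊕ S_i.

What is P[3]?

P[3]: T = 0x0, S = E(K, T) = 0x1; 0xB ⊕ 0x1 = 0xA.

P[3] = 0xA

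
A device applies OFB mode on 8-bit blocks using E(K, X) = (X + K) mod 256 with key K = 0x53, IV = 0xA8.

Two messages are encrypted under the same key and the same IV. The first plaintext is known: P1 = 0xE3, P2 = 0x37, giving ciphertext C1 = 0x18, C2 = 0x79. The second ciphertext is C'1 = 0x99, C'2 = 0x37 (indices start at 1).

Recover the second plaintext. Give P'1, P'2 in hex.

P'1 = 0x62, P'2 = 0x79

In OFB with a reused IV, both messages share the same keystream S_i, so C_i ⊕ C'_i = P_i ⊕ P'_i and thus P'_i = P_i ⊕ C_i ⊕ C'_i.
P'1: 0xE3 ⊕ 0x18 ⊕ 0x99 = 0x62.
P'2: 0x37 ⊕ 0x79 ⊕ 0x37 = 0x79.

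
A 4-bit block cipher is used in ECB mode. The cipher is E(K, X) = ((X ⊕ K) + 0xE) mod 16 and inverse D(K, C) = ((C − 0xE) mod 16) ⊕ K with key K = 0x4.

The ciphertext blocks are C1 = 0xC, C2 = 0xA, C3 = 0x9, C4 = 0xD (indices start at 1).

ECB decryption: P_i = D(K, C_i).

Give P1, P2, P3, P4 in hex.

P1: D(K, 0xC) = 0xA.
P2: D(K, 0xA) = 0x8.
P3: D(K, 0x9) = 0xF.
P4: D(K, 0xD) = 0xB.

P1 = 0xA, P2 = 0x8, P3 = 0xF, P4 = 0xB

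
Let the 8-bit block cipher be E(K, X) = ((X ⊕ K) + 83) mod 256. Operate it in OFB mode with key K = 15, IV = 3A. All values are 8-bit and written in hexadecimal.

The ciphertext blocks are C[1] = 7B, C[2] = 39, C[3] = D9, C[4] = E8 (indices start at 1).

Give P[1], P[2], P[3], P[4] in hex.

P[1] = C9, P[2] = 13, P[3] = 1B, P[4] = B2

OFB decryption: S_i = E(K, S_{i−1}) with S_{0} = IV; P_i = C_i ⊕ S_i.
P[1]: S = E(K, 3A) = B2; 7B ⊕ B2 = C9.
P[2]: S = E(K, B2) = 2A; 39 ⊕ 2A = 13.
P[3]: S = E(K, 2A) = C2; D9 ⊕ C2 = 1B.
P[4]: S = E(K, C2) = 5A; E8 ⊕ 5A = B2.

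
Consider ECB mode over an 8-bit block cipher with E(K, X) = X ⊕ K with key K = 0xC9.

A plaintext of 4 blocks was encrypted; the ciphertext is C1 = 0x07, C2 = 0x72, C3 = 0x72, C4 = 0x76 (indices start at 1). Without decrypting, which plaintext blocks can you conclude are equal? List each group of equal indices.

P2 = P3

ECB encrypts each block independently with the same key, so equal ciphertext blocks imply equal plaintext blocks.
C2 = C3 = 0x72, so P2 = P3.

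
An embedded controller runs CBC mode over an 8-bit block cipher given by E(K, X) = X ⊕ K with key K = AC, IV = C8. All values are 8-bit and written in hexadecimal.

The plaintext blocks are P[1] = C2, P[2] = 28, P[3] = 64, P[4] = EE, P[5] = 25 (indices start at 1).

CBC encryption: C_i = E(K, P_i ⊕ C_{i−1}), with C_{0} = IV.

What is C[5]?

C[1]: P[1] ⊕ C8 = 0A; E(K, 0A) = A6.
C[2]: P[2] ⊕ A6 = 8E; E(K, 8E) = 22.
C[3]: P[3] ⊕ 22 = 46; E(K, 46) = EA.
C[4]: P[4] ⊕ EA = 04; E(K, 04) = A8.
C[5]: P[5] ⊕ A8 = 8D; E(K, 8D) = 21.

C[5] = 21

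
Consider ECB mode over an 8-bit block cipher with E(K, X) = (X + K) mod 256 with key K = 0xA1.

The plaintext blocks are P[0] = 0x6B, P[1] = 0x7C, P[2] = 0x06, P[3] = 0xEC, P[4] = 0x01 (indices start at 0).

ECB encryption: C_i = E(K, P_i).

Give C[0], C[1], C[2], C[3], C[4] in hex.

C[0]: E(K, 0x6B) = 0x0C.
C[1]: E(K, 0x7C) = 0x1D.
C[2]: E(K, 0x06) = 0xA7.
C[3]: E(K, 0xEC) = 0x8D.
C[4]: E(K, 0x01) = 0xA2.

C[0] = 0x0C, C[1] = 0x1D, C[2] = 0xA7, C[3] = 0x8D, C[4] = 0xA2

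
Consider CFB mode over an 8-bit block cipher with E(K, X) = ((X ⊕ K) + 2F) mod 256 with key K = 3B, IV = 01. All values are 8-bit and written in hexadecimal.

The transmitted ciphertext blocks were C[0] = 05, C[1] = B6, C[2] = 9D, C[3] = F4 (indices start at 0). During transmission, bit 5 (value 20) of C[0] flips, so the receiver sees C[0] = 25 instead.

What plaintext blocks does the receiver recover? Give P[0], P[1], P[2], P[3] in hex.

P[0] = 4C, P[1] = FB, P[2] = 21, P[3] = 21

CFB decryption: P_i = C_i ⊕ E(K, C_{i−1}), with C_{−1} = IV.
Only C[0] changed, to 25. In CFB, a change in C_i flips the same bit in P_i and garbles P_{i+1}. Decrypting the received ciphertext:
P[0]: E(K, 01) = 69; 25 ⊕ 69 = 4C.
P[1]: E(K, 25) = 4D; B6 ⊕ 4D = FB.
P[2]: E(K, B6) = BC; 9D ⊕ BC = 21.
P[3]: E(K, 9D) = D5; F4 ⊕ D5 = 21.
Blocks that differ from the original plaintext: P[0], P[1].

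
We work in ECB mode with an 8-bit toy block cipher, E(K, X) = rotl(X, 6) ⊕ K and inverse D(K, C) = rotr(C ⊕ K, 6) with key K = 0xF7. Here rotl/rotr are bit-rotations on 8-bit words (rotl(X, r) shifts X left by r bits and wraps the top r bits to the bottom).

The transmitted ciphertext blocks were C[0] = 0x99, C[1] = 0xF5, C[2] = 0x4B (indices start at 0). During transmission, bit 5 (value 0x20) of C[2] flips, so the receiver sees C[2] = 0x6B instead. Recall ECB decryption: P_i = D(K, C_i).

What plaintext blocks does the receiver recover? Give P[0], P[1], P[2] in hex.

P[0] = 0xB9, P[1] = 0x08, P[2] = 0x72

Only C[2] changed, to 0x6B. In ECB, a change in C_i affects only P_i. Decrypting the received ciphertext:
P[0]: D(K, 0x99) = 0xB9.
P[1]: D(K, 0xF5) = 0x08.
P[2]: D(K, 0x6B) = 0x72.
Blocks that differ from the original plaintext: P[2].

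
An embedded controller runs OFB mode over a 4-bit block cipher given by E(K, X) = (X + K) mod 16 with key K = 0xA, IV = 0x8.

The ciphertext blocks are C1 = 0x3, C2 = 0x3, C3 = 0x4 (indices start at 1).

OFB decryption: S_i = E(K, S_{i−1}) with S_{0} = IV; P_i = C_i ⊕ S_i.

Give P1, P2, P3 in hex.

P1 = 0x1, P2 = 0xF, P3 = 0x2

P1: S = E(K, 0x8) = 0x2; 0x3 ⊕ 0x2 = 0x1.
P2: S = E(K, 0x2) = 0xC; 0x3 ⊕ 0xC = 0xF.
P3: S = E(K, 0xC) = 0x6; 0x4 ⊕ 0x6 = 0x2.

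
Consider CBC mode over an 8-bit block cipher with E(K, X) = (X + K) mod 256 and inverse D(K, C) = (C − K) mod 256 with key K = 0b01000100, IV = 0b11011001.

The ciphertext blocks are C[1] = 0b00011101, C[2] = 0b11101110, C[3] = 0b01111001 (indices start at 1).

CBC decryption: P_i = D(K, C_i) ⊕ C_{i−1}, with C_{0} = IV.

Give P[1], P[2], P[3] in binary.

P[1] = 0b00000000, P[2] = 0b10110111, P[3] = 0b11011011

P[1]: D(K, 0b00011101) = 0b11011001; 0b11011001 ⊕ 0b11011001 = 0b00000000.
P[2]: D(K, 0b11101110) = 0b10101010; 0b10101010 ⊕ 0b00011101 = 0b10110111.
P[3]: D(K, 0b01111001) = 0b00110101; 0b00110101 ⊕ 0b11101110 = 0b11011011.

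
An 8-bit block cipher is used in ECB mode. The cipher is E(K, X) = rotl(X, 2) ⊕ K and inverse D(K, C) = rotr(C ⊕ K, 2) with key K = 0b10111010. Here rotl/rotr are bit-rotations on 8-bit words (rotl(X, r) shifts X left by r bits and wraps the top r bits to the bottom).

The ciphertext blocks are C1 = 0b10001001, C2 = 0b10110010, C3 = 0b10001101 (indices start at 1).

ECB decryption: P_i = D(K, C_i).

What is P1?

P1 = 0b11001100

P1: D(K, 0b10001001) = 0b11001100.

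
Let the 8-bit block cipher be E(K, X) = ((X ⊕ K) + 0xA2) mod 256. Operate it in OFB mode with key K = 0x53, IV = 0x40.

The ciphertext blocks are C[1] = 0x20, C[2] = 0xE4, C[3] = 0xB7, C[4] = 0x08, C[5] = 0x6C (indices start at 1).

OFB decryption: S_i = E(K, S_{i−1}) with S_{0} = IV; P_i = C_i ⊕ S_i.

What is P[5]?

P[5] = 0x49

P[1]: S = E(K, 0x40) = 0xB5; 0x20 ⊕ 0xB5 = 0x95.
P[2]: S = E(K, 0xB5) = 0x88; 0xE4 ⊕ 0x88 = 0x6C.
P[3]: S = E(K, 0x88) = 0x7D; 0xB7 ⊕ 0x7D = 0xCA.
P[4]: S = E(K, 0x7D) = 0xD0; 0x08 ⊕ 0xD0 = 0xD8.
P[5]: S = E(K, 0xD0) = 0x25; 0x6C ⊕ 0x25 = 0x49.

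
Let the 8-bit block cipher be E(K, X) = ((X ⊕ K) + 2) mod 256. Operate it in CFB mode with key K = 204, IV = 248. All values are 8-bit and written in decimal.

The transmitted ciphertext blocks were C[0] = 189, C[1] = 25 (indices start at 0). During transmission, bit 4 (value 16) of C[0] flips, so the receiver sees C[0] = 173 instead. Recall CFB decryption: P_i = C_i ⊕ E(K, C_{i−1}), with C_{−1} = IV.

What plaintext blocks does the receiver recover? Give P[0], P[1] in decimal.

Only C[0] changed, to 173. In CFB, a change in C_i flips the same bit in P_i and garbles P_{i+1}. Decrypting the received ciphertext:
P[0]: E(K, 248) = 54; 173 ⊕ 54 = 155.
P[1]: E(K, 173) = 99; 25 ⊕ 99 = 122.
Blocks that differ from the original plaintext: P[0], P[1].

P[0] = 155, P[1] = 122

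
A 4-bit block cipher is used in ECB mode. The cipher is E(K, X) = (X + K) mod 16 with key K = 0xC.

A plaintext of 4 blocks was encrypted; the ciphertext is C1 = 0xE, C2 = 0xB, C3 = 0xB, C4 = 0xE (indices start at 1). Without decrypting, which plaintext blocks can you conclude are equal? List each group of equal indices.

ECB encrypts each block independently with the same key, so equal ciphertext blocks imply equal plaintext blocks.
C1 = C4 = 0xE, so P1 = P4.
C2 = C3 = 0xB, so P2 = P3.

P1 = P4; P2 = P3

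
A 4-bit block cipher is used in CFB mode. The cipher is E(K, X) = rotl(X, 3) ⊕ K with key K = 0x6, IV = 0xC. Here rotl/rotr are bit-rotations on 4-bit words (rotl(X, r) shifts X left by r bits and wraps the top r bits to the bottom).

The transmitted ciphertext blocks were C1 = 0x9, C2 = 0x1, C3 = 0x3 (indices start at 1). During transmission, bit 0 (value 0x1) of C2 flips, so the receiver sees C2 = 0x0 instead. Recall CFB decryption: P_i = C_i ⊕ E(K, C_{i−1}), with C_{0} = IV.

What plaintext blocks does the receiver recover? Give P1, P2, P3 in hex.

Only C2 changed, to 0x0. In CFB, a change in C_i flips the same bit in P_i and garbles P_{i+1}. Decrypting the received ciphertext:
P1: E(K, 0xC) = 0x0; 0x9 ⊕ 0x0 = 0x9.
P2: E(K, 0x9) = 0xA; 0x0 ⊕ 0xA = 0xA.
P3: E(K, 0x0) = 0x6; 0x3 ⊕ 0x6 = 0x5.
Blocks that differ from the original plaintext: P2, P3.

P1 = 0x9, P2 = 0xA, P3 = 0x5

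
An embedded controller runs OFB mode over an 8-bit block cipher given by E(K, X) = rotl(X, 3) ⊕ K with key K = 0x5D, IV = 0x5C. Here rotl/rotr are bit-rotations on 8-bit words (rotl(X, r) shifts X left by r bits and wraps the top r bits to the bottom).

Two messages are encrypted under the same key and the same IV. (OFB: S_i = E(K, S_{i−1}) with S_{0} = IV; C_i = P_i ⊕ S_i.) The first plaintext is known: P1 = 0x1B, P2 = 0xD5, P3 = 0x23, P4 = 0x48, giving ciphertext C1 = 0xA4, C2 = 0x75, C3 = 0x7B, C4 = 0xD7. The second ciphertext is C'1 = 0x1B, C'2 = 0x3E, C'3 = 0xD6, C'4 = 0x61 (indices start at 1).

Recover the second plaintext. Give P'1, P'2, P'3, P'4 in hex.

P'1 = 0xA4, P'2 = 0x9E, P'3 = 0x8E, P'4 = 0xFE

In OFB with a reused IV, both messages share the same keystream S_i, so C_i ⊕ C'_i = P_i ⊕ P'_i and thus P'_i = P_i ⊕ C_i ⊕ C'_i.
P'1: 0x1B ⊕ 0xA4 ⊕ 0x1B = 0xA4.
P'2: 0xD5 ⊕ 0x75 ⊕ 0x3E = 0x9E.
P'3: 0x23 ⊕ 0x7B ⊕ 0xD6 = 0x8E.
P'4: 0x48 ⊕ 0xD7 ⊕ 0x61 = 0xFE.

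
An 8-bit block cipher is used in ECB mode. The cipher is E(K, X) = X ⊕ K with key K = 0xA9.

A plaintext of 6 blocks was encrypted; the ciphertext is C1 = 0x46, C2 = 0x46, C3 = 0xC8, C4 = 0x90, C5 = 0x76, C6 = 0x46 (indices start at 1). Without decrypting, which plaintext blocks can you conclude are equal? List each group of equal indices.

P1 = P2 = P6

ECB encrypts each block independently with the same key, so equal ciphertext blocks imply equal plaintext blocks.
C1 = C2 = C6 = 0x46, so P1 = P2 = P6.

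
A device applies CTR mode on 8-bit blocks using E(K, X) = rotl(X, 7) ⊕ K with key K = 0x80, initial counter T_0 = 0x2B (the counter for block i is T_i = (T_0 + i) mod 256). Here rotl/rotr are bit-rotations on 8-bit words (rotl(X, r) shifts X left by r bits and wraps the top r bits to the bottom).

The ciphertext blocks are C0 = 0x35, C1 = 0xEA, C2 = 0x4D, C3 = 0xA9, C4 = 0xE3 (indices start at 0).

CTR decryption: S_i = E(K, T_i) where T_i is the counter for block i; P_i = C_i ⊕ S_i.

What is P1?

P1 = 0x7C

P1: T = 0x2C, S = E(K, T) = 0x96; 0xEA ⊕ 0x96 = 0x7C.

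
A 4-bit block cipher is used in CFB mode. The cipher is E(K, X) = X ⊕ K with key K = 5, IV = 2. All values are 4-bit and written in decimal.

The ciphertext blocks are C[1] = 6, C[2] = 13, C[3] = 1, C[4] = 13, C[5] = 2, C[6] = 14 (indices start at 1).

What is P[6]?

CFB decryption: P_i = C_i ⊕ E(K, C_{i−1}), with C_{0} = IV.
P[6]: E(K, 2) = 7; 14 ⊕ 7 = 9.

P[6] = 9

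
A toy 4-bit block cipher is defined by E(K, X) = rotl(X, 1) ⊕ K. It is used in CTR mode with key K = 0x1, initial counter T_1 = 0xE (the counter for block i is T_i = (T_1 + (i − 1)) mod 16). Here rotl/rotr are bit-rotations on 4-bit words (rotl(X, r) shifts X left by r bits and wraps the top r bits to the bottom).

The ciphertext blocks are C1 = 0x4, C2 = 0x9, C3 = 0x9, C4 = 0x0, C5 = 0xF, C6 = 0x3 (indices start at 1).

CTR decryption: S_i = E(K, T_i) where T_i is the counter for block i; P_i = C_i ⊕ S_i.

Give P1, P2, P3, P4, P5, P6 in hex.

P1 = 0x8, P2 = 0x7, P3 = 0x8, P4 = 0x3, P5 = 0xA, P6 = 0x4

P1: T = 0xE, S = E(K, T) = 0xC; 0x4 ⊕ 0xC = 0x8.
P2: T = 0xF, S = E(K, T) = 0xE; 0x9 ⊕ 0xE = 0x7.
P3: T = 0x0, S = E(K, T) = 0x1; 0x9 ⊕ 0x1 = 0x8.
P4: T = 0x1, S = E(K, T) = 0x3; 0x0 ⊕ 0x3 = 0x3.
P5: T = 0x2, S = E(K, T) = 0x5; 0xF ⊕ 0x5 = 0xA.
P6: T = 0x3, S = E(K, T) = 0x7; 0x3 ⊕ 0x7 = 0x4.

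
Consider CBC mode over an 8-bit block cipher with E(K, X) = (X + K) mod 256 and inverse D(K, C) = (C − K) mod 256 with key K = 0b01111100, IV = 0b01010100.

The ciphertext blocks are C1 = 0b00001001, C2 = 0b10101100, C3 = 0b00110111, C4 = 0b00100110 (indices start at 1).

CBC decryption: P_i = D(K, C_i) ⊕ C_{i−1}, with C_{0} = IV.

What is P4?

P4 = 0b10011101

P4: D(K, 0b00100110) = 0b10101010; 0b10101010 ⊕ 0b00110111 = 0b10011101.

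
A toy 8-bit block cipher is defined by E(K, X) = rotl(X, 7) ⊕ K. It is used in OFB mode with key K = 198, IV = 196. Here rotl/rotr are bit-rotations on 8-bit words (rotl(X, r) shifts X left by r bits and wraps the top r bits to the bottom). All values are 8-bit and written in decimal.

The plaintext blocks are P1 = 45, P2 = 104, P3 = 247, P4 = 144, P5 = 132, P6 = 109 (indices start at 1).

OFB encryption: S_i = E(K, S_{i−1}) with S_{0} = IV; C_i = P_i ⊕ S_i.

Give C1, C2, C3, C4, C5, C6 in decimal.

C1: S = E(K, 196) = 164; 45 ⊕ 164 = 137.
C2: S = E(K, 164) = 148; 104 ⊕ 148 = 252.
C3: S = E(K, 148) = 140; 247 ⊕ 140 = 123.
C4: S = E(K, 140) = 128; 144 ⊕ 128 = 16.
C5: S = E(K, 128) = 134; 132 ⊕ 134 = 2.
C6: S = E(K, 134) = 133; 109 ⊕ 133 = 232.

C1 = 137, C2 = 252, C3 = 123, C4 = 16, C5 = 2, C6 = 232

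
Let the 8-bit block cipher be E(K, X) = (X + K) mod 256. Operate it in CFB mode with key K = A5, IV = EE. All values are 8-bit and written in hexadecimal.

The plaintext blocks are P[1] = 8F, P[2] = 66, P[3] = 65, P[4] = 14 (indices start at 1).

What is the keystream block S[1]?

CFB encryption: C_i = P_i ⊕ E(K, C_{i−1}), with C_{0} = IV.
C[1]: E(K, EE) = 93; 8F ⊕ 93 = 1C.
So S[1] = 93.

93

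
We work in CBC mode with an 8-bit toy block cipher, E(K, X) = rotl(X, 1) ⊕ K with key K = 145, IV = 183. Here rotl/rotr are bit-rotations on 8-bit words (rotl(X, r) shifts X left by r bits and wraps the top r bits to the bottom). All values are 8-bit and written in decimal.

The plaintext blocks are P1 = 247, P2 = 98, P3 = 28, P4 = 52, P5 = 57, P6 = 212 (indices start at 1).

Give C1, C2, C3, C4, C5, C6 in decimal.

C1 = 17, C2 = 119, C3 = 71, C4 = 119, C5 = 13, C6 = 34

CBC encryption: C_i = E(K, P_i ⊕ C_{i−1}), with C_{0} = IV.
C1: P1 ⊕ 183 = 64; E(K, 64) = 17.
C2: P2 ⊕ 17 = 115; E(K, 115) = 119.
C3: P3 ⊕ 119 = 107; E(K, 107) = 71.
C4: P4 ⊕ 71 = 115; E(K, 115) = 119.
C5: P5 ⊕ 119 = 78; E(K, 78) = 13.
C6: P6 ⊕ 13 = 217; E(K, 217) = 34.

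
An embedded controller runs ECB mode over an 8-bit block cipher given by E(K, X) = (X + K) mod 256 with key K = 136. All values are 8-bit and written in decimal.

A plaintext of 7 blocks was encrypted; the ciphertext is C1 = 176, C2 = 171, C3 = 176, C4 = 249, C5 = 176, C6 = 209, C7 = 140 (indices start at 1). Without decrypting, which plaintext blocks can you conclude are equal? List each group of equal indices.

ECB encrypts each block independently with the same key, so equal ciphertext blocks imply equal plaintext blocks.
C1 = C3 = C5 = 176, so P1 = P3 = P5.

P1 = P3 = P5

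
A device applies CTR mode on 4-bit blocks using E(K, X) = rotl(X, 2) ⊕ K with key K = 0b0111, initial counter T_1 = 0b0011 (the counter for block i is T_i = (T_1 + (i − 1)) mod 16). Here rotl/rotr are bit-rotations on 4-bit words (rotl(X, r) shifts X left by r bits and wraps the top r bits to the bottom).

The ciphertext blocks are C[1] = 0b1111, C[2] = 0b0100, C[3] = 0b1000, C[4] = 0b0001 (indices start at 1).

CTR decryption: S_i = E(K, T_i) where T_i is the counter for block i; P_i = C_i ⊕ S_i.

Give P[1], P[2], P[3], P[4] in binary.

P[1]: T = 0b0011, S = E(K, T) = 0b1011; 0b1111 ⊕ 0b1011 = 0b0100.
P[2]: T = 0b0100, S = E(K, T) = 0b0110; 0b0100 ⊕ 0b0110 = 0b0010.
P[3]: T = 0b0101, S = E(K, T) = 0b0010; 0b1000 ⊕ 0b0010 = 0b1010.
P[4]: T = 0b0110, S = E(K, T) = 0b1110; 0b0001 ⊕ 0b1110 = 0b1111.

P[1] = 0b0100, P[2] = 0b0010, P[3] = 0b1010, P[4] = 0b1111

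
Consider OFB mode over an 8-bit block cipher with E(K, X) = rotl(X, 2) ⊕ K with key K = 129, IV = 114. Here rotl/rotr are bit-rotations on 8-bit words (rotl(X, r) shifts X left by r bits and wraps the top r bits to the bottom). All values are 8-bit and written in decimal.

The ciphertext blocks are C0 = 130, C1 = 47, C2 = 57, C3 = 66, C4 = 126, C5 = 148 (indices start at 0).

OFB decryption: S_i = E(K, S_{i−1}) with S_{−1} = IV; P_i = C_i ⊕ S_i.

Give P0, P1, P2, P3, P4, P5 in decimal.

P0: S = E(K, 114) = 72; 130 ⊕ 72 = 202.
P1: S = E(K, 72) = 160; 47 ⊕ 160 = 143.
P2: S = E(K, 160) = 3; 57 ⊕ 3 = 58.
P3: S = E(K, 3) = 141; 66 ⊕ 141 = 207.
P4: S = E(K, 141) = 183; 126 ⊕ 183 = 201.
P5: S = E(K, 183) = 95; 148 ⊕ 95 = 203.

P0 = 202, P1 = 143, P2 = 58, P3 = 207, P4 = 201, P5 = 203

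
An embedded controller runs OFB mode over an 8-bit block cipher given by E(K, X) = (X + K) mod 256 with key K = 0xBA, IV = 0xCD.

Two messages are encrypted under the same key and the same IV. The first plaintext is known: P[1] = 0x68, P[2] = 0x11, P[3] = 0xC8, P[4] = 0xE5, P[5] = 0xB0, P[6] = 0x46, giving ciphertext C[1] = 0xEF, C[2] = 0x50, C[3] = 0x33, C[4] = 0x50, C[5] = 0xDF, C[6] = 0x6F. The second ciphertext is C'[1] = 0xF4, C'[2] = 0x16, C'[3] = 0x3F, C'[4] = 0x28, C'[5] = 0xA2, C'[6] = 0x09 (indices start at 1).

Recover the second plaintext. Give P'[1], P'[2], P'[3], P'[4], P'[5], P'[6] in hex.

P'[1] = 0x73, P'[2] = 0x57, P'[3] = 0xC4, P'[4] = 0x9D, P'[5] = 0xCD, P'[6] = 0x20

In OFB with a reused IV, both messages share the same keystream S_i, so C_i ⊕ C'_i = P_i ⊕ P'_i and thus P'_i = P_i ⊕ C_i ⊕ C'_i.
P'[1]: 0x68 ⊕ 0xEF ⊕ 0xF4 = 0x73.
P'[2]: 0x11 ⊕ 0x50 ⊕ 0x16 = 0x57.
P'[3]: 0xC8 ⊕ 0x33 ⊕ 0x3F = 0xC4.
P'[4]: 0xE5 ⊕ 0x50 ⊕ 0x28 = 0x9D.
P'[5]: 0xB0 ⊕ 0xDF ⊕ 0xA2 = 0xCD.
P'[6]: 0x46 ⊕ 0x6F ⊕ 0x09 = 0x20.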